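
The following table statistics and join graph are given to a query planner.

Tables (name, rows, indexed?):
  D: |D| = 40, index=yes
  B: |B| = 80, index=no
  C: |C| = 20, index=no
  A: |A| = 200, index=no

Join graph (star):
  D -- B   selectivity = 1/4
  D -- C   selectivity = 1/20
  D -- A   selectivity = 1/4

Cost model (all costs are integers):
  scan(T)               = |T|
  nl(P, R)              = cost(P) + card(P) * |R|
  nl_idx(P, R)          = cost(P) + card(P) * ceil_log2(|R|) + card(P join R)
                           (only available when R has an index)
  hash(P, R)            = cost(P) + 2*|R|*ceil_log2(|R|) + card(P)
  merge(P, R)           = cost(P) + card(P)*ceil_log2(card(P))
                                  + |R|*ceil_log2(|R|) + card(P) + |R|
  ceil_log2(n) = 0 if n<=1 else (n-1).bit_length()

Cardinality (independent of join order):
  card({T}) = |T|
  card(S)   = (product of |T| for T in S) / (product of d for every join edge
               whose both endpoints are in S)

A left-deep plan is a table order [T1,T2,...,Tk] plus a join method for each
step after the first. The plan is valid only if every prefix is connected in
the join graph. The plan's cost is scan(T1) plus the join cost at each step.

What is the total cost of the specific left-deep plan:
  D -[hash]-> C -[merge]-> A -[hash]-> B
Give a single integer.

5480

step 1: scan D: cost=40, card=40
step 2: join C via hash
    card(P join C) = 40*20/(20) = 40
    cost = 40 + 2*20*5 + 40 = 280
step 3: join A via merge
    card(P join A) = 40*200/(4) = 2000
    cost = 280 + 40*6 + 200*8 + 40 + 200 = 2360
step 4: join B via hash
    card(P join B) = 2000*80/(4) = 40000
    cost = 2360 + 2*80*7 + 2000 = 5480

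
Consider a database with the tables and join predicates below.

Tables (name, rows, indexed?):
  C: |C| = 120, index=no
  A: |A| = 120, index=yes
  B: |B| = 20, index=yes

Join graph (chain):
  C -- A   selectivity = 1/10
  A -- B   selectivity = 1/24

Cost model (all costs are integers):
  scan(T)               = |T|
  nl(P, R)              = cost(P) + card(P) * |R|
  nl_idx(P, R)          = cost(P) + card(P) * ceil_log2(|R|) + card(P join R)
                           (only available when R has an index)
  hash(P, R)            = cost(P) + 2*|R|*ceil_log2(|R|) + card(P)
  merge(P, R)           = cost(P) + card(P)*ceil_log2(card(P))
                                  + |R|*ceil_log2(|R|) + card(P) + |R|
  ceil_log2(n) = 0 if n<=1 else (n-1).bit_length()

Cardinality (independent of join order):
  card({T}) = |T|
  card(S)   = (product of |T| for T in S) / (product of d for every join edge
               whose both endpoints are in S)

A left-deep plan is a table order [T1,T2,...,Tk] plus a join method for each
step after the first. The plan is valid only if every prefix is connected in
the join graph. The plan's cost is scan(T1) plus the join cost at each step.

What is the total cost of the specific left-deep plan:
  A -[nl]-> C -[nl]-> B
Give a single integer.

43320

step 1: scan A: cost=120, card=120
step 2: join C via nl
    card(P join C) = 120*120/(10) = 1440
    cost = 120 + 120*120 = 14520
step 3: join B via nl
    card(P join B) = 1440*20/(24) = 1200
    cost = 14520 + 1440*20 = 43320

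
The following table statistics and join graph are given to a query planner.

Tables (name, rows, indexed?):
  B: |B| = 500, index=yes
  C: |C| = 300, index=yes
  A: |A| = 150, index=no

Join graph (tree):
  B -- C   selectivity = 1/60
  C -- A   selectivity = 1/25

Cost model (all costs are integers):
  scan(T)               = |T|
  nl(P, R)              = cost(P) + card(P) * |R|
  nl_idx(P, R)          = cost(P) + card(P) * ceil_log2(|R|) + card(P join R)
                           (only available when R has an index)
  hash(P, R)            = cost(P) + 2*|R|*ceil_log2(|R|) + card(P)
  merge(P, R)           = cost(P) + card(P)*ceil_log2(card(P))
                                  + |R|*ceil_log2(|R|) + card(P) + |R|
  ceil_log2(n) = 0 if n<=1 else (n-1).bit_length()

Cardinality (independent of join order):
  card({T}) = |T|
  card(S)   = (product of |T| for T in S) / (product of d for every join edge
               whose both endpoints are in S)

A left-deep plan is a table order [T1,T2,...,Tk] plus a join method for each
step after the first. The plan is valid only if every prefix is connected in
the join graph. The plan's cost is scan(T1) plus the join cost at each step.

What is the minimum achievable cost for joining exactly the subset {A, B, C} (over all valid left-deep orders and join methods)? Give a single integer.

Selinger DP over subsets of {A,B,C}:
  {B}: scan cost=500, card=500
  {C}: scan cost=300, card=300
  {A}: scan cost=150, card=150
  {BC}: card=2500; try (B,nl_idx)→5500, (C,hash)→6400, (C,nl_idx)→7500, (B,merge)→8300, (C,merge)→8500, (B,hash)→9600 …(+2); best=5500 via (B,nl_idx)
  {AC}: card=1800; try (A,hash)→3000, (C,nl_idx)→3300, (C,merge)→4500, (A,merge)→4650, (C,hash)→5700, (C,nl)→45150 …(+1); best=3000 via (A,hash)
  {ABC}: card=15000; try (A,hash)→10400, (B,hash)→13800, (B,merge)→29600, (B,nl_idx)→34200, (A,merge)→39350, (A,nl)→380500 …(+1); best=10400 via (A,hash)

10400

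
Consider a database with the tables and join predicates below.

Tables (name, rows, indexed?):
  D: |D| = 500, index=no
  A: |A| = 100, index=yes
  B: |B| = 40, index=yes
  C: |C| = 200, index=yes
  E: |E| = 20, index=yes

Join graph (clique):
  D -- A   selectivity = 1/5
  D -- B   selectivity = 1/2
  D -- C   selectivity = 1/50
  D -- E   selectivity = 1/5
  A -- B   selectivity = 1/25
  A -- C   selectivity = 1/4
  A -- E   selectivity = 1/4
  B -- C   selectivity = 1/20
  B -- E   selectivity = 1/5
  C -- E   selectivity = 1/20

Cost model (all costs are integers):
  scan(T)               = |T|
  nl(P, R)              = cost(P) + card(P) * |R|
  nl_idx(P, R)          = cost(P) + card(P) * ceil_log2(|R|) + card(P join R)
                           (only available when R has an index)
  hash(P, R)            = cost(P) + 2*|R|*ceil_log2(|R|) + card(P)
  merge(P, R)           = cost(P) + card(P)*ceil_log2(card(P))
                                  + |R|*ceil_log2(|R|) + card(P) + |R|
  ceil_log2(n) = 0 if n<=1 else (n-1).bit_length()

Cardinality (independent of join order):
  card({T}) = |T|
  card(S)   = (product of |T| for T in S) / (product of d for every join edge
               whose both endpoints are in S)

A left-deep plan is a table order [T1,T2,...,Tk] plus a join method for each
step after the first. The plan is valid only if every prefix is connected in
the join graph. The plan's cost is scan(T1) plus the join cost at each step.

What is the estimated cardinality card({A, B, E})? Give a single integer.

Tables in S: A(100), B(40), E(20)
Edges inside S: A-B(d=25), A-E(d=4), B-E(d=5)
numerator = 100 * 40 * 20 = 80000
denominator = 25 * 4 * 5 = 500
card(S) = 80000 / 500 = 160

160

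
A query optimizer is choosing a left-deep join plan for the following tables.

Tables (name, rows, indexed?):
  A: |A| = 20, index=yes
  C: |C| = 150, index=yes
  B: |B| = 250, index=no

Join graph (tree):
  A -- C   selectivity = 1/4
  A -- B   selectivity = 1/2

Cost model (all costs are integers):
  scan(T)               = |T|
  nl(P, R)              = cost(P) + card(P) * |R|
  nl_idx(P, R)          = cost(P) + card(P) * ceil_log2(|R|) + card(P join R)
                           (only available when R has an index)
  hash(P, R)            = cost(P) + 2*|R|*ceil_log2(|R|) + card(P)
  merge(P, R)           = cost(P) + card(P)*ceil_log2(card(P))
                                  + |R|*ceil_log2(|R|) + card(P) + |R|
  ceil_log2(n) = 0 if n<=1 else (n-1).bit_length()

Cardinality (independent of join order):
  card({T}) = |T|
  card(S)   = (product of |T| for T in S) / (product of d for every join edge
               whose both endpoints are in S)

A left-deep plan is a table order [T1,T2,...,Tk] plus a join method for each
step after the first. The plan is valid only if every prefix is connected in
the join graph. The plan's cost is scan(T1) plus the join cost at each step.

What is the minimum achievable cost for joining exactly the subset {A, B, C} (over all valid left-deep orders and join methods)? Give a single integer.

5250

Selinger DP over subsets of {A,B,C}:
  {A}: scan cost=20, card=20
  {C}: scan cost=150, card=150
  {B}: scan cost=250, card=250
  {AC}: card=750; try (A,hash)→500, (C,nl_idx)→930, (C,merge)→1490, (A,merge)→1620, (A,nl_idx)→1650, (C,hash)→2440 …(+2); best=500 via (A,hash)
  {AB}: card=2500; try (A,hash)→700, (B,merge)→2390, (A,merge)→2620, (A,nl_idx)→4000, (B,hash)→4040, (B,nl)→5020 …(+1); best=700 via (A,hash)
  {ABC}: card=93750; try (B,hash)→5250, (C,hash)→5600, (B,merge)→11000, (C,merge)→34550, (C,nl_idx)→114450, (B,nl)→188000 …(+1); best=5250 via (B,hash)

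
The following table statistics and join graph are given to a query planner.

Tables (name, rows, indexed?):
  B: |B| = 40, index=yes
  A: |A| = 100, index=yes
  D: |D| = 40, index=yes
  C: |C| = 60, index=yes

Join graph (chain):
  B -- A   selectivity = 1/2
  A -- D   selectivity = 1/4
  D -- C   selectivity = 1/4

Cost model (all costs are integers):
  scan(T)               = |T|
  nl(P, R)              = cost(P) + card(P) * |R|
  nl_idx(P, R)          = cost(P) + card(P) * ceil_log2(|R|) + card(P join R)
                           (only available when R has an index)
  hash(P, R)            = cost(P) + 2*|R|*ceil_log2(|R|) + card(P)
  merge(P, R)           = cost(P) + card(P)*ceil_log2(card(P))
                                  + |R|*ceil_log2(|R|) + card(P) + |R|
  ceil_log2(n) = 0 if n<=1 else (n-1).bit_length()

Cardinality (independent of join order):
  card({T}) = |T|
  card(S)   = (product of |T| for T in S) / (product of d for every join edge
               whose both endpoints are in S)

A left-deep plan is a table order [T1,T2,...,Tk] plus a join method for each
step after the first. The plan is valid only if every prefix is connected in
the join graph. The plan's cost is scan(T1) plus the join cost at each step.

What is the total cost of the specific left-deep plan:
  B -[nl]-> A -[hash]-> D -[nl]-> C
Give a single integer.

step 1: scan B: cost=40, card=40
step 2: join A via nl
    card(P join A) = 40*100/(2) = 2000
    cost = 40 + 40*100 = 4040
step 3: join D via hash
    card(P join D) = 2000*40/(4) = 20000
    cost = 4040 + 2*40*6 + 2000 = 6520
step 4: join C via nl
    card(P join C) = 20000*60/(4) = 300000
    cost = 6520 + 20000*60 = 1206520

1206520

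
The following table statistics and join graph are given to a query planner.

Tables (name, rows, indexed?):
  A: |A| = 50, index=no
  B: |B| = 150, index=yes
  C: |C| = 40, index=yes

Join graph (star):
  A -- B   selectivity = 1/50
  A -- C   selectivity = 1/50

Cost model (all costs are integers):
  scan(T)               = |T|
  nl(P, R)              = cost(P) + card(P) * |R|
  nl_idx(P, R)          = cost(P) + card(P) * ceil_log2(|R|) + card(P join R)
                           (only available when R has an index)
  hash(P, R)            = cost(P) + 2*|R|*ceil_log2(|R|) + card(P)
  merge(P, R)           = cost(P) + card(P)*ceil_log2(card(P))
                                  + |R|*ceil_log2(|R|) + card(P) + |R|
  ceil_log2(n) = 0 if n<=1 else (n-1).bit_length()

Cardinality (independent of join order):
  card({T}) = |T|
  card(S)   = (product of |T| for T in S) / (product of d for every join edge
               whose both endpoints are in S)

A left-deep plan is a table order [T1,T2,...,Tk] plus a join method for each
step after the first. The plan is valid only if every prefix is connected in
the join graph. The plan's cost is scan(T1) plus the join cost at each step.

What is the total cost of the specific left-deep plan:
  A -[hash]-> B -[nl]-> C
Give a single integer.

8500

step 1: scan A: cost=50, card=50
step 2: join B via hash
    card(P join B) = 50*150/(50) = 150
    cost = 50 + 2*150*8 + 50 = 2500
step 3: join C via nl
    card(P join C) = 150*40/(50) = 120
    cost = 2500 + 150*40 = 8500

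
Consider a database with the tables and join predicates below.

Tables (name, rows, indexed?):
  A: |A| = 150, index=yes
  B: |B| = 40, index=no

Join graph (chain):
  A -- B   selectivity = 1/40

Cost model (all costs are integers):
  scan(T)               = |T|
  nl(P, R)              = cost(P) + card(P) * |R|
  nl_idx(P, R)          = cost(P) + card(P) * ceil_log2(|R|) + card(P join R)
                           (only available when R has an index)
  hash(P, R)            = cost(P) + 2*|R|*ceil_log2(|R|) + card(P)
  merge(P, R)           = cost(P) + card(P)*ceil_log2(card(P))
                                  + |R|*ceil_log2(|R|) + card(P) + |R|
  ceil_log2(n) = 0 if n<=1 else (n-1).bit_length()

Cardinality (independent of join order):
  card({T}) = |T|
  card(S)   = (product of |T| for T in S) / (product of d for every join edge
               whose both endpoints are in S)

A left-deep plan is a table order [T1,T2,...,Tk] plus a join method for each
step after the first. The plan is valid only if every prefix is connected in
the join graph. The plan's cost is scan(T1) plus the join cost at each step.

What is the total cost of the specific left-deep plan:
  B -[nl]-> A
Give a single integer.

step 1: scan B: cost=40, card=40
step 2: join A via nl
    card(P join A) = 40*150/(40) = 150
    cost = 40 + 40*150 = 6040

6040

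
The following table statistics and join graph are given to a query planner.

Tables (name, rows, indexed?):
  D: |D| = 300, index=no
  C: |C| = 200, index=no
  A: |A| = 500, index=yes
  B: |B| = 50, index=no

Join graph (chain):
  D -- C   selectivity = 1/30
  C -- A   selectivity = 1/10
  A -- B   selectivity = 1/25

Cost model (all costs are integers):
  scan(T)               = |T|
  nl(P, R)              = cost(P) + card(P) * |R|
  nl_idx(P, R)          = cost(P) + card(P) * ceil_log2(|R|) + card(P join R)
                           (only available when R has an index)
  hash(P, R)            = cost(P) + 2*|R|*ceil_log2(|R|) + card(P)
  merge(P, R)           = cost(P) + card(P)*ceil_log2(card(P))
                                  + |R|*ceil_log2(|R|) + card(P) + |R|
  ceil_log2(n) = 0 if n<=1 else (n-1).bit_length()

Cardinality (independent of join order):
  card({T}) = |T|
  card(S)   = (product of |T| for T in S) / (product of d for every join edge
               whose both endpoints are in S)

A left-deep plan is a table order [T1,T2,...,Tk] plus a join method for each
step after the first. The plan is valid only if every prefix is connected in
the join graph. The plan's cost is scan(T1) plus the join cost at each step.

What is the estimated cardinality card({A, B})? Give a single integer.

1000

Tables in S: A(500), B(50)
Edges inside S: A-B(d=25)
numerator = 500 * 50 = 25000
denominator = 25 = 25
card(S) = 25000 / 25 = 1000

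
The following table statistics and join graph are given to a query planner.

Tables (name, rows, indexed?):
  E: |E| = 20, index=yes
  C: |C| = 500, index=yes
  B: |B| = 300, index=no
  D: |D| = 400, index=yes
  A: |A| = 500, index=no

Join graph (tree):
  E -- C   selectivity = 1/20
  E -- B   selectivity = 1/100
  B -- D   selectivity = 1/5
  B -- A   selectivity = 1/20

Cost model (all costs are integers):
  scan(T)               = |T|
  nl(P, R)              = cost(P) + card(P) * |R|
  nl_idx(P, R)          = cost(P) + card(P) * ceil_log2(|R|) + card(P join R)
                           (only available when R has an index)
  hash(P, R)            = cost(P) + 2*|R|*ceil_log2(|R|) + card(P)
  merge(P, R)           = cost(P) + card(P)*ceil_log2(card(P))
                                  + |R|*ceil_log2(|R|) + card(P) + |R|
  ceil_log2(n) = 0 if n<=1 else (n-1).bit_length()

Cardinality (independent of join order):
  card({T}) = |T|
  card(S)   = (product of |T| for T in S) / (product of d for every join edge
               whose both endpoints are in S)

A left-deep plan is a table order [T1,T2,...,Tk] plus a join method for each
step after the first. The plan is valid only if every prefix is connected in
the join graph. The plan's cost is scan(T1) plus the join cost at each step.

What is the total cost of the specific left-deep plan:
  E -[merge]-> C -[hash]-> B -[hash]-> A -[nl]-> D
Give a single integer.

15021540

step 1: scan E: cost=20, card=20
step 2: join C via merge
    card(P join C) = 20*500/(20) = 500
    cost = 20 + 20*5 + 500*9 + 20 + 500 = 5140
step 3: join B via hash
    card(P join B) = 500*300/(100) = 1500
    cost = 5140 + 2*300*9 + 500 = 11040
step 4: join A via hash
    card(P join A) = 1500*500/(20) = 37500
    cost = 11040 + 2*500*9 + 1500 = 21540
step 5: join D via nl
    card(P join D) = 37500*400/(5) = 3000000
    cost = 21540 + 37500*400 = 15021540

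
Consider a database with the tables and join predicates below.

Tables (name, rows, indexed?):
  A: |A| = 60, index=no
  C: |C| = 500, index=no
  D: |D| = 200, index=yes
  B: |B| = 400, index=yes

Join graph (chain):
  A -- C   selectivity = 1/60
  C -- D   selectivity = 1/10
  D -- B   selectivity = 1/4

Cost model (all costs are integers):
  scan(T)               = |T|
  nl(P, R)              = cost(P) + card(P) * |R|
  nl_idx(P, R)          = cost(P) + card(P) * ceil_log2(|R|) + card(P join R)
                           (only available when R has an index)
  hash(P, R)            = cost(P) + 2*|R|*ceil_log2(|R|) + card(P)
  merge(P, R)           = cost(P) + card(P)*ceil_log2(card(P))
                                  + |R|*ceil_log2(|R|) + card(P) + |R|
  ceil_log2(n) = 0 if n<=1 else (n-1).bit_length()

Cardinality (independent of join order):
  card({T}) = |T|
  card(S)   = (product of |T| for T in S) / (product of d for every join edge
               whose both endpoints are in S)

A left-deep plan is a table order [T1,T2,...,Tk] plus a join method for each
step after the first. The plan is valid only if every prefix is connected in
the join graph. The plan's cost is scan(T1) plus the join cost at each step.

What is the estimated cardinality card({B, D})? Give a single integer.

Tables in S: B(400), D(200)
Edges inside S: D-B(d=4)
numerator = 400 * 200 = 80000
denominator = 4 = 4
card(S) = 80000 / 4 = 20000

20000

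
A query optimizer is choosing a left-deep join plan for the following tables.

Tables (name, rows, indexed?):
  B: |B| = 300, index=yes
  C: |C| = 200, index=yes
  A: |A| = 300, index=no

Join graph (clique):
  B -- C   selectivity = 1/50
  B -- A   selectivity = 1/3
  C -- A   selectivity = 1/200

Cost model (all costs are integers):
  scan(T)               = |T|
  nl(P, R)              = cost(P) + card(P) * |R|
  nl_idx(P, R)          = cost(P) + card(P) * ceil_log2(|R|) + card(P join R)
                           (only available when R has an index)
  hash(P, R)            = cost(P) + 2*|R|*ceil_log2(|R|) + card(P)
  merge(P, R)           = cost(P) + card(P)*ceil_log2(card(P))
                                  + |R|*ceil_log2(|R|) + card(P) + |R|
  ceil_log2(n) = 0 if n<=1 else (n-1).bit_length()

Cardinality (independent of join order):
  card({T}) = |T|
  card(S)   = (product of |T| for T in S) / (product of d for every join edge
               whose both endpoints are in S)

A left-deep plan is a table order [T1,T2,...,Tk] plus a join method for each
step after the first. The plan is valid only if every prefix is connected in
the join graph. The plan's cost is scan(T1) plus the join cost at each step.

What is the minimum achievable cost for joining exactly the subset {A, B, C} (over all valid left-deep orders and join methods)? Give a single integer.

6300

Selinger DP over subsets of {A,B,C}:
  {B}: scan cost=300, card=300
  {C}: scan cost=200, card=200
  {A}: scan cost=300, card=300
  {BC}: card=1200; try (B,nl_idx)→3200, (C,hash)→3800, (C,nl_idx)→3900, (B,merge)→5000, (C,merge)→5100, (B,hash)→5800 …(+2); best=3200 via (B,nl_idx)
  {AB}: card=30000; try (B,hash)→6000, (A,hash)→6000, (B,merge)→6300, (A,merge)→6300, (B,nl_idx)→33000, (B,nl)→90300 …(+1); best=6000 via (B,hash)
  {AC}: card=300; try (C,nl_idx)→3000, (C,hash)→3800, (A,merge)→5000, (C,merge)→5100, (A,hash)→5800, (A,nl)→60200 …(+1); best=3000 via (C,nl_idx)
  {ABC}: card=600; try (B,nl_idx)→6300, (B,hash)→8700, (B,merge)→9000, (A,hash)→9800, (A,merge)→20600, (C,hash)→39200 …(+5); best=6300 via (B,nl_idx)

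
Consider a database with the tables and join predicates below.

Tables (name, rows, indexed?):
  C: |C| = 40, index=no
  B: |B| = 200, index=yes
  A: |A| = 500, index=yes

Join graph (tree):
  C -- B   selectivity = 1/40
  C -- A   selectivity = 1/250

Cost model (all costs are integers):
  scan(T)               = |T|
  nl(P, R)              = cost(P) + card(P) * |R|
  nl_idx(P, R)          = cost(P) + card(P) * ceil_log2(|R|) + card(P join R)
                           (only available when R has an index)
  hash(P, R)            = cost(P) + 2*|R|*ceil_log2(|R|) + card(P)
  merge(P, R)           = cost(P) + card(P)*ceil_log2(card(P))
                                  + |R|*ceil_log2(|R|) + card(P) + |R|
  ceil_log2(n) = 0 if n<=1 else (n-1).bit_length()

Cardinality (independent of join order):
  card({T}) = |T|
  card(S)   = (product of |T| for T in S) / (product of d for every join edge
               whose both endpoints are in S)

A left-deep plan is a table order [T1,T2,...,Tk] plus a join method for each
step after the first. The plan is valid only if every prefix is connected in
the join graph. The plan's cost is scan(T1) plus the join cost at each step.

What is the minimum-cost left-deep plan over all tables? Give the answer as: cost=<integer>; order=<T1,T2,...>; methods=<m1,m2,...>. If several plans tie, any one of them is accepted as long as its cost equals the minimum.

cost=1520; order=C,A,B; methods=nl_idx,nl_idx

Selinger DP (subsets sized 1..n):
  {C}: scan cost=40, card=40
  {B}: scan cost=200, card=200
  {A}: scan cost=500, card=500
  {BC}: card=200; try (B,nl_idx)→560, (C,hash)→880, (B,merge)→2120, (C,merge)→2280, (B,hash)→3280, (B,nl)→8040 …(+1); best=560 via (B,nl_idx)
  {AC}: card=80; try (A,nl_idx)→480, (C,hash)→1480, (A,merge)→5320, (C,merge)→5780, (A,hash)→9080, (A,nl)→20040 …(+1); best=480 via (A,nl_idx)
  {ABC}: card=400; try (B,nl_idx)→1520, (A,nl_idx)→2760, (B,merge)→2920, (B,hash)→3760, (A,merge)→7360, (A,hash)→9760 …(+2); best=1520 via (B,nl_idx)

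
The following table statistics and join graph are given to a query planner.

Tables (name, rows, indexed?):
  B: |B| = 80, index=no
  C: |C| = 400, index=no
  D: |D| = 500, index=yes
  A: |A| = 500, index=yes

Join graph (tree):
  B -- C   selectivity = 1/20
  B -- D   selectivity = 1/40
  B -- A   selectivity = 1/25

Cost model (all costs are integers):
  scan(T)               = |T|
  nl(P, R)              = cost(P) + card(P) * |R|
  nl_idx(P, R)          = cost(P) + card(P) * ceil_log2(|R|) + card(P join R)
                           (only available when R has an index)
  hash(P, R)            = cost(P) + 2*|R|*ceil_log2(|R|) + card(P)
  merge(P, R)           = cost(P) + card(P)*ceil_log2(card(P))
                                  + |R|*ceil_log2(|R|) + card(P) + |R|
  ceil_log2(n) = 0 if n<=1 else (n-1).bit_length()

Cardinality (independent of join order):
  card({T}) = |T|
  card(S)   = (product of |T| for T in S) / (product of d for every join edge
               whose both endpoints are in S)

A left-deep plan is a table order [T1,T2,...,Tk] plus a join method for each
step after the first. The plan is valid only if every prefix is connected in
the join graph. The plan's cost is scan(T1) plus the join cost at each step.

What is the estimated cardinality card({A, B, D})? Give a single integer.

20000

Tables in S: A(500), B(80), D(500)
Edges inside S: B-D(d=40), B-A(d=25)
numerator = 500 * 80 * 500 = 20000000
denominator = 40 * 25 = 1000
card(S) = 20000000 / 1000 = 20000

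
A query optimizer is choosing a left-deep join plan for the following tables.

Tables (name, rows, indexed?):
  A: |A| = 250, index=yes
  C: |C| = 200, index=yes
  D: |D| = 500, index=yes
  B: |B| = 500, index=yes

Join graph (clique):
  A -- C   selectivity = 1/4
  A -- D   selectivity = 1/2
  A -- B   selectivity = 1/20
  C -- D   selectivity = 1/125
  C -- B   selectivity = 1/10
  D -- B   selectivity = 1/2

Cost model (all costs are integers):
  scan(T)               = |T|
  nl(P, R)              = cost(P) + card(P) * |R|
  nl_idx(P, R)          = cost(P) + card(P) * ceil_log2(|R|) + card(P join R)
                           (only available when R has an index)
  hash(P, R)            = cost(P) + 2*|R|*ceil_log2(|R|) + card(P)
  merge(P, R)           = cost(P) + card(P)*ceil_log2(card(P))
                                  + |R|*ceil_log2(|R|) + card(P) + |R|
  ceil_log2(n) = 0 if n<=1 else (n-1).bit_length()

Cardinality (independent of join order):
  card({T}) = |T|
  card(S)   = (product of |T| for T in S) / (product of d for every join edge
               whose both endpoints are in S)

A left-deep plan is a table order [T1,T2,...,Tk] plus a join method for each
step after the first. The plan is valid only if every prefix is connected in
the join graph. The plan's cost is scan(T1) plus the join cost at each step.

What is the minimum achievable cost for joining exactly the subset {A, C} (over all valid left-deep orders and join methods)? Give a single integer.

3700

Selinger DP over subsets of {A,C}:
  {A}: scan cost=250, card=250
  {C}: scan cost=200, card=200
  {AC}: card=12500; try (C,hash)→3700, (A,merge)→4250, (C,merge)→4300, (A,hash)→4400, (A,nl_idx)→14300, (C,nl_idx)→14750 …(+2); best=3700 via (C,hash)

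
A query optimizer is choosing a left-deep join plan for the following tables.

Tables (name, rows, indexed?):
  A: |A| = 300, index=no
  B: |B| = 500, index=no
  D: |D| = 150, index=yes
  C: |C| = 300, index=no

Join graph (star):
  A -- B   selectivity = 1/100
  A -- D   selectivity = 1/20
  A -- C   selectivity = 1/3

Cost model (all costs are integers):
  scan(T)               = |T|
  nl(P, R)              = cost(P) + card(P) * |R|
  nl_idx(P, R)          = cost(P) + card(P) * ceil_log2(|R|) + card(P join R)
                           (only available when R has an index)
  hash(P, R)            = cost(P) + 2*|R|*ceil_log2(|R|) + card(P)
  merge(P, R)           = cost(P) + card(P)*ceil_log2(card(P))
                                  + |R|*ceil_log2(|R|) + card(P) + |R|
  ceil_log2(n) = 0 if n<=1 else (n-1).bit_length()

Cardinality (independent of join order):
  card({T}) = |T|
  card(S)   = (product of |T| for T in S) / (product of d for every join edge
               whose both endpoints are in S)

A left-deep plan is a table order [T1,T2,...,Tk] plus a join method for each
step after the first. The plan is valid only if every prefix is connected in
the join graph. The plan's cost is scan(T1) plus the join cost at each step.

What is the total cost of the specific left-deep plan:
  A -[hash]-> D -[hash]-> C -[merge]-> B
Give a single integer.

step 1: scan A: cost=300, card=300
step 2: join D via hash
    card(P join D) = 300*150/(20) = 2250
    cost = 300 + 2*150*8 + 300 = 3000
step 3: join C via hash
    card(P join C) = 2250*300/(3) = 225000
    cost = 3000 + 2*300*9 + 2250 = 10650
step 4: join B via merge
    card(P join B) = 225000*500/(100) = 1125000
    cost = 10650 + 225000*18 + 500*9 + 225000 + 500 = 4290650

4290650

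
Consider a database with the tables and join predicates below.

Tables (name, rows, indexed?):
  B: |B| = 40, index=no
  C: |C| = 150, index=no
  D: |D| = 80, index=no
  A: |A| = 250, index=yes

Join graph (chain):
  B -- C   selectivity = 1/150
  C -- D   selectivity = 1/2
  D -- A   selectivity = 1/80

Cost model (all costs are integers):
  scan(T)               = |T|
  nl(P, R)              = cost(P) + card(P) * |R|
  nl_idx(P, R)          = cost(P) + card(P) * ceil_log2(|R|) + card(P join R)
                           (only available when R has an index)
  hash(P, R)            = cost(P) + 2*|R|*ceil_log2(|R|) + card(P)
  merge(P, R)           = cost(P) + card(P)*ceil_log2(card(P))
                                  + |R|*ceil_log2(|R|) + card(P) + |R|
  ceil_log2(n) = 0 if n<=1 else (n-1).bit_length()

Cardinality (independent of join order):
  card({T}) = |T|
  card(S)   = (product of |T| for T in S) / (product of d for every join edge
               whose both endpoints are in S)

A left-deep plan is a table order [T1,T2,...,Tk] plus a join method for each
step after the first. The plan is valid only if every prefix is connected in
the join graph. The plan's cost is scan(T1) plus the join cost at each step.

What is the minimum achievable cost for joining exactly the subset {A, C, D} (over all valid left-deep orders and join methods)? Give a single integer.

Selinger DP over subsets of {A,C,D}:
  {C}: scan cost=150, card=150
  {D}: scan cost=80, card=80
  {A}: scan cost=250, card=250
  {CD}: card=6000; try (D,hash)→1420, (C,merge)→2070, (D,merge)→2140, (C,hash)→2560, (C,nl)→12080, (D,nl)→12150; best=1420 via (D,hash)
  {AD}: card=250; try (A,nl_idx)→970, (D,hash)→1620, (A,merge)→2970, (D,merge)→3140, (A,hash)→4160, (A,nl)→20080 …(+1); best=970 via (A,nl_idx)
  {ACD}: card=18750; try (C,hash)→3620, (C,merge)→4570, (A,hash)→11420, (C,nl)→38470, (A,nl_idx)→68170, (A,merge)→87670 …(+1); best=3620 via (C,hash)

3620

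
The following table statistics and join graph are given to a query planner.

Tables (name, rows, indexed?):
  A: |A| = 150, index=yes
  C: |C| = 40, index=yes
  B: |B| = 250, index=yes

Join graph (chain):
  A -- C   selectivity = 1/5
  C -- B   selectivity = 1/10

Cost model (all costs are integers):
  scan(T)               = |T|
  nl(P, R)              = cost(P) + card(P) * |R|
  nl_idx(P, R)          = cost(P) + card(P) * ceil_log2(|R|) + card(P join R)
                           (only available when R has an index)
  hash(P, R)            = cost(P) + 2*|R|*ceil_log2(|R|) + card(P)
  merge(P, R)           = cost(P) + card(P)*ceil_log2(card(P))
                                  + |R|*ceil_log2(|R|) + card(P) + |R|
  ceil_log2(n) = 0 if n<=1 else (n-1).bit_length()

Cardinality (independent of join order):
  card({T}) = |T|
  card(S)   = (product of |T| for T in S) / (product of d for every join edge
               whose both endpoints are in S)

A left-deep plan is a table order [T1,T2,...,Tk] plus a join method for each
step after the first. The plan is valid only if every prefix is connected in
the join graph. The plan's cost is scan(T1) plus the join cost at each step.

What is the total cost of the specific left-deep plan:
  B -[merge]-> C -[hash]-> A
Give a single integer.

6180

step 1: scan B: cost=250, card=250
step 2: join C via merge
    card(P join C) = 250*40/(10) = 1000
    cost = 250 + 250*8 + 40*6 + 250 + 40 = 2780
step 3: join A via hash
    card(P join A) = 1000*150/(5) = 30000
    cost = 2780 + 2*150*8 + 1000 = 6180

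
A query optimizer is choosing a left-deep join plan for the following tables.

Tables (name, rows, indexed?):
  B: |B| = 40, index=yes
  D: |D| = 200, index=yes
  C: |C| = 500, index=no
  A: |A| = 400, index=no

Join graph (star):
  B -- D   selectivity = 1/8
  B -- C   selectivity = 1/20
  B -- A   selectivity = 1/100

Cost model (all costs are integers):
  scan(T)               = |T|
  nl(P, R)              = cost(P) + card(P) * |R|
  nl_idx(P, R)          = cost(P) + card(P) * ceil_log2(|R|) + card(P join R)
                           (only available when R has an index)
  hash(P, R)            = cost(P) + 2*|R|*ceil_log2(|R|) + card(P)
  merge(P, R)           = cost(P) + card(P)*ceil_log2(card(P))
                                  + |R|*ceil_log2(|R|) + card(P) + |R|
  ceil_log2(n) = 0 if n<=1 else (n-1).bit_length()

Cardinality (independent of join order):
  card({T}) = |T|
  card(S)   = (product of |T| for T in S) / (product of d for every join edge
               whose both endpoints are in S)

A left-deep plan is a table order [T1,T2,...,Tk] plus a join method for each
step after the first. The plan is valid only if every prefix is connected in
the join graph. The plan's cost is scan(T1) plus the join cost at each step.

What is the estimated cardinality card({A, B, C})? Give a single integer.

4000

Tables in S: A(400), B(40), C(500)
Edges inside S: B-C(d=20), B-A(d=100)
numerator = 400 * 40 * 500 = 8000000
denominator = 20 * 100 = 2000
card(S) = 8000000 / 2000 = 4000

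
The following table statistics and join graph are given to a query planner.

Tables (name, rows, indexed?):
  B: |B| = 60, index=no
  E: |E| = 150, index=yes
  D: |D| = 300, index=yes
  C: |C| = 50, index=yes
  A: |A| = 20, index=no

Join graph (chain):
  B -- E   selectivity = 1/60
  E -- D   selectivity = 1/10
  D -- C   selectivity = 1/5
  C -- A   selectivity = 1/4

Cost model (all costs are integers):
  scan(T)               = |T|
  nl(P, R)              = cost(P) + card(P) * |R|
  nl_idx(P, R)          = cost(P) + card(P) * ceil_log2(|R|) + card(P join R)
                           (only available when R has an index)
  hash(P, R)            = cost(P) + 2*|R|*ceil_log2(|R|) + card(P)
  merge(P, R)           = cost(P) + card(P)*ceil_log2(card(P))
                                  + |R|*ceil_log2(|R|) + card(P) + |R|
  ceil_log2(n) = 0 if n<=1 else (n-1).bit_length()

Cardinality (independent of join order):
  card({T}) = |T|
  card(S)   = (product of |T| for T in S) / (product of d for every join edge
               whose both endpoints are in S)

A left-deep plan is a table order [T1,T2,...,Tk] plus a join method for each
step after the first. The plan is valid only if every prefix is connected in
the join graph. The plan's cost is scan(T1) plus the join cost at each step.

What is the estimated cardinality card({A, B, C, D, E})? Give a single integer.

225000

Tables in S: A(20), B(60), C(50), D(300), E(150)
Edges inside S: B-E(d=60), E-D(d=10), D-C(d=5), C-A(d=4)
numerator = 20 * 60 * 50 * 300 * 150 = 2700000000
denominator = 60 * 10 * 5 * 4 = 12000
card(S) = 2700000000 / 12000 = 225000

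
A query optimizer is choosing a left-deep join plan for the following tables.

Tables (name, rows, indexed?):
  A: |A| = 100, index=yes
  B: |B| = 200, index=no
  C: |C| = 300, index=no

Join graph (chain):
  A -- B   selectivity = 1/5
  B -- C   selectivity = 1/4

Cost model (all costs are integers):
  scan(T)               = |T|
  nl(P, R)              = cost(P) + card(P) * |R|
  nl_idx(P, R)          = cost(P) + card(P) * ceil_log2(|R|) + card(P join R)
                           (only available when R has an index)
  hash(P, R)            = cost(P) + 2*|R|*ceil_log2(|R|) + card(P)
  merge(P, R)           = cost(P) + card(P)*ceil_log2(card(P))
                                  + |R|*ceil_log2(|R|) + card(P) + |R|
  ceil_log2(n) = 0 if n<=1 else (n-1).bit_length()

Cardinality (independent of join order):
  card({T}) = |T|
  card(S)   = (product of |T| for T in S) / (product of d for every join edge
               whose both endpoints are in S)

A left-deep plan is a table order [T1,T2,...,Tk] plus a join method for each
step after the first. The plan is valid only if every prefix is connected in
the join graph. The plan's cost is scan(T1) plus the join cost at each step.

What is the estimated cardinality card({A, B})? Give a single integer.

4000

Tables in S: A(100), B(200)
Edges inside S: A-B(d=5)
numerator = 100 * 200 = 20000
denominator = 5 = 5
card(S) = 20000 / 5 = 4000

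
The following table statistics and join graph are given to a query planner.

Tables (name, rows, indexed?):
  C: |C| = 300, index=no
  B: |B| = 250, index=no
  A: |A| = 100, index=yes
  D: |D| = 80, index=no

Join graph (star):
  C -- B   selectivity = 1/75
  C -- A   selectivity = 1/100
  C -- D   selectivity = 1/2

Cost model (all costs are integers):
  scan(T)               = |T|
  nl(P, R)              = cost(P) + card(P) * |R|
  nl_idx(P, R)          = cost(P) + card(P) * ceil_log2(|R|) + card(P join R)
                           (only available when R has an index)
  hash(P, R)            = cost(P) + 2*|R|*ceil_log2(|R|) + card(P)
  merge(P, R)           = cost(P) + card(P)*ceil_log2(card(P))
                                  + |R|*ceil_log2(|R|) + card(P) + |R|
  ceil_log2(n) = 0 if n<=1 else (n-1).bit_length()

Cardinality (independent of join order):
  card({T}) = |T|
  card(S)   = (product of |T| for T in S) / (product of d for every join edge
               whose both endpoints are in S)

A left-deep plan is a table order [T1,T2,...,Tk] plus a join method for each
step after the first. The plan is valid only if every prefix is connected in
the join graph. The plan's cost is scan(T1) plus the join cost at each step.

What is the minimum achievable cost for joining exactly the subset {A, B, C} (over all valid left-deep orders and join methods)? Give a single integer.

6300

Selinger DP over subsets of {A,B,C}:
  {C}: scan cost=300, card=300
  {B}: scan cost=250, card=250
  {A}: scan cost=100, card=100
  {BC}: card=1000; try (B,hash)→4600, (C,merge)→5500, (B,merge)→5550, (C,hash)→5900, (C,nl)→75250, (B,nl)→75300; best=4600 via (B,hash)
  {AC}: card=300; try (A,hash)→2000, (A,nl_idx)→2700, (C,merge)→3900, (A,merge)→4100, (C,hash)→5600, (C,nl)→30100 …(+1); best=2000 via (A,hash)
  {ABC}: card=1000; try (B,hash)→6300, (A,hash)→7000, (B,merge)→7250, (A,nl_idx)→12600, (A,merge)→16400, (B,nl)→77000 …(+1); best=6300 via (B,hash)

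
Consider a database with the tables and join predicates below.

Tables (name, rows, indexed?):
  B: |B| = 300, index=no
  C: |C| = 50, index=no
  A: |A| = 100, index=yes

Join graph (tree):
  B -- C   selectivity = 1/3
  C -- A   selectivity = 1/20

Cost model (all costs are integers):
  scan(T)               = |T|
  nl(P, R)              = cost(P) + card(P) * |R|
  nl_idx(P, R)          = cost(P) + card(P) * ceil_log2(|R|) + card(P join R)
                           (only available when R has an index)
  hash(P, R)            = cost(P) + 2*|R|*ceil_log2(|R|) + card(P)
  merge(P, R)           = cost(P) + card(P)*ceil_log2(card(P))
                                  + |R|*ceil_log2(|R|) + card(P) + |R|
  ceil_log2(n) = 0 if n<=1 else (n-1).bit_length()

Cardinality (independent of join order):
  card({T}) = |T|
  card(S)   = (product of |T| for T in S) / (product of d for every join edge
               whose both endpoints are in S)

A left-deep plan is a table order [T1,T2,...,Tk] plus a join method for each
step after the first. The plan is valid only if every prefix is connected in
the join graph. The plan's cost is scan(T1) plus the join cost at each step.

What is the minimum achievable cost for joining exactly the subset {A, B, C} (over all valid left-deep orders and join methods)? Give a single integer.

5900

Selinger DP over subsets of {A,B,C}:
  {B}: scan cost=300, card=300
  {C}: scan cost=50, card=50
  {A}: scan cost=100, card=100
  {BC}: card=5000; try (C,hash)→1200, (B,merge)→3400, (C,merge)→3650, (B,hash)→5500, (B,nl)→15050, (C,nl)→15300; best=1200 via (C,hash)
  {AC}: card=250; try (A,nl_idx)→650, (C,hash)→800, (A,merge)→1200, (C,merge)→1250, (A,hash)→1500, (A,nl)→5050 …(+1); best=650 via (A,nl_idx)
  {ABC}: card=25000; try (B,merge)→5900, (B,hash)→6300, (A,hash)→7600, (A,nl_idx)→61200, (A,merge)→72000, (B,nl)→75650 …(+1); best=5900 via (B,merge)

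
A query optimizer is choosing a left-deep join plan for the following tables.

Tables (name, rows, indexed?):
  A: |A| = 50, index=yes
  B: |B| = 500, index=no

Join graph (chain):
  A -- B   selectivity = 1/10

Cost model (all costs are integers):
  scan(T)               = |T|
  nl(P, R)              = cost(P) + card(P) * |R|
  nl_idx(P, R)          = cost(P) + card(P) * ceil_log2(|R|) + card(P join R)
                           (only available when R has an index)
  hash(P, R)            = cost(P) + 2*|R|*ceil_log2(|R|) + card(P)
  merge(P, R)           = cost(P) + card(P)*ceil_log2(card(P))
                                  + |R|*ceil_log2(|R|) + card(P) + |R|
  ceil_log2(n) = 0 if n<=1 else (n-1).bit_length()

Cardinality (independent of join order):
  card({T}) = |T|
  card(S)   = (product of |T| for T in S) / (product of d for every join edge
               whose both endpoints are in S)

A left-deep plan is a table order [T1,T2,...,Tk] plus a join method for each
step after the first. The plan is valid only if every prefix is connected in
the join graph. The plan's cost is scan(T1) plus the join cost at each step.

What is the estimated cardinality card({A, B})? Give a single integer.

2500

Tables in S: A(50), B(500)
Edges inside S: A-B(d=10)
numerator = 50 * 500 = 25000
denominator = 10 = 10
card(S) = 25000 / 10 = 2500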